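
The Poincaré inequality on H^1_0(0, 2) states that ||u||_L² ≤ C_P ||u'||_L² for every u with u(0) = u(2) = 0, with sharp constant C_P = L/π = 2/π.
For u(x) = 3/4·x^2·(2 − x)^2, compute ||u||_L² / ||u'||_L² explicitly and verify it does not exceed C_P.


||u||_L² / ||u'||_L² = sqrt(3)/3 < C_P = 2/π.

u(x) = 3/4·x^2·(2 − x)^2, so u'(x) = 3*x*(x - 2)*(x - 1).
u(x) = 3/4·x^2·(2 − x)^2 vanishes at x = 0 and x = 2, so u ∈ H^1_0(0, 2). Differentiate via the product rule and integrate the resulting polynomials term by term.
  ∫_0^2 u² dx = ∫_0^2 (9*x^8/16 - 9*x^7/2 + 27*x^6/2 - 18*x^5 + 9*x^4) dx. Term by term:
    ∫_0^2 9*x^8/16 dx = 32;  ∫_0^2 -9*x^7/2 dx = -144;  ∫_0^2 27*x^6/2 dx = 1728/7;
    ∫_0^2 -18*x^5 dx = -192;  ∫_0^2 9*x^4 dx = 288/5.
  Sum: 32 − 144 + 1728/7 − 192 + 288/5 = 16/35.
  ∫_0^2 (u')² dx = ∫_0^2 (9*x^6 - 54*x^5 + 117*x^4 - 108*x^3 + 36*x^2) dx. Term by term:
    ∫_0^2 9*x^6 dx = 1152/7;  ∫_0^2 -54*x^5 dx = -576;  ∫_0^2 117*x^4 dx = 3744/5;
    ∫_0^2 -108*x^3 dx = -432;  ∫_0^2 36*x^2 dx = 96.
  Sum: 1152/7 − 576 + 3744/5 − 432 + 96 = 48/35.
∫_0^2 u² dx = 16/35, so ||u||_L² = 4*sqrt(35)/35.
∫_0^2 (u')² dx = 48/35, so ||u'||_L² = 4*sqrt(105)/35.
Ratio ||u||_L² / ||u'||_L² = sqrt(3)/3.
Sharp Poincaré constant on H^1_0(0, 2) is C_P = L/π = 2/π, achieved by sin(π/2·x).
A polynomial bump cannot attain the sharp Poincaré constant (only the first sine eigenfunction does), so the ratio is strictly less than C_P, consistent with ||u||_L² ≤ C_P ||u'||_L².


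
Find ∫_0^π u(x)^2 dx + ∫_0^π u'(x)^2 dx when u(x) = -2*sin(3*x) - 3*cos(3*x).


||u||_{H^1(0,π)}^2 = 65*π

u'(x) = 9*sin(3*x) - 6*cos(3*x).
Expand u² and (u')² and integrate term by term on (0, π), using: for integers n ≥ 1, ∫_0^π sin²(nx) dx = ∫_0^π cos²(nx) dx = π/2; for n ≠ n', ∫_0^π sin(nx)sin(n'x) dx = ∫_0^π cos(nx)cos(n'x) dx = 0; and by product-to-sum, ∫_0^π sin(nx)cos(n'x) dx = ½∫_0^π [sin((n+n')x) + sin((n−n')x)] dx, which is 0 when n+n' is even and 2n/(n²−n'²) when n+n' is odd (it need not vanish on (0, π)).
  u² squared terms: (-3)²·∫cos(3x)² dx = 9·π/2 = 9*π/2;  (-2)²·∫sin(3x)² dx = 4·π/2 = 2*π.
  u² cross terms: 2·(-3)·(-2)·∫cos(3x)·sin(3x) dx = 12·(0) = 0.
  So ∫_0^π u² dx = 9*π/2 + 2*π + 0 = 13*π/2.
  (u')² squared terms: (-6)²·∫cos(3x)² dx = 36·π/2 = 18*π;  (9)²·∫sin(3x)² dx = 81·π/2 = 81*π/2.
  (u')² cross terms: 2·(-6)·(9)·∫cos(3x)·sin(3x) dx = -108·(0) = 0.
  So ∫_0^π (u')² dx = 18*π + 81*π/2 + 0 = 117*π/2.
||u||_{H^1}^2 = (13*π/2) + (117*π/2) = 65*π.


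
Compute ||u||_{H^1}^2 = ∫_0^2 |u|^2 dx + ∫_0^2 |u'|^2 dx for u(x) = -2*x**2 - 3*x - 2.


||u||_{H^1}^2 = 1298/5

The H^1 norm (squared) on an interval (0, L) is
  ||u||_{H^1}^2 = ∫_0^L u(x)^2 dx + ∫_0^L u'(x)^2 dx.
Compute u'(x) = -4*x - 3.
Then u(x)^2 = 4*x**4 + 12*x**3 + 17*x**2 + 12*x + 4 and u'(x)^2 = 16*x**2 + 24*x + 9.
Integrate each monomial from 0 to 2 using ∫_0^2 c·x^n dx = c·2^(n+1)/(n+1):
  ∫_0^2 u(x)^2 dx = ∫_0^2 (4*x^4 + 12*x^3 + 17*x^2 + 12*x + 4) dx. Term by term:
    ∫_0^2 4*x^4 dx = 128/5;  ∫_0^2 12*x^3 dx = 48;  ∫_0^2 17*x^2 dx = 136/3;
    ∫_0^2 12*x dx = 24;  ∫_0^2 4 dx = 8.
  Sum: 128/5 + 48 + 136/3 + 24 + 8 = 2264/15.
  ∫_0^2 u'(x)^2 dx = ∫_0^2 (16*x^2 + 24*x + 9) dx. Term by term:
    ∫_0^2 16*x^2 dx = 128/3;  ∫_0^2 24*x dx = 48;  ∫_0^2 9 dx = 18.
  Sum: 128/3 + 48 + 18 = 326/3.
Adding: ||u||_{H^1}^2 = 2264/15 + 326/3 = 1298/5.


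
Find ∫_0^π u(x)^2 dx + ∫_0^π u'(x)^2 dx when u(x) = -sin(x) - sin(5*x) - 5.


||u||_{H^1(0,π)}^2 = 24 + 39*π

u'(x) = -cos(x) - 5*cos(5*x).
Expand u² and (u')² and integrate term by term on (0, π), using: for integers n ≥ 1, ∫_0^π sin²(nx) dx = ∫_0^π cos²(nx) dx = π/2; for n ≠ n', ∫_0^π sin(nx)sin(n'x) dx = ∫_0^π cos(nx)cos(n'x) dx = 0; and by product-to-sum, ∫_0^π sin(nx)cos(n'x) dx = ½∫_0^π [sin((n+n')x) + sin((n−n')x)] dx, which is 0 when n+n' is even and 2n/(n²−n'²) when n+n' is odd (it need not vanish on (0, π)). For the constant mode: ∫_0^π 1 dx = π, ∫_0^π cos(nx) dx = 0, ∫_0^π sin(nx) dx = (1−(−1)^n)/n.
  u² squared terms: (-5)²·∫1 dx = 25·π = 25*π;  (-1)²·∫sin(x)² dx = 1·π/2 = π/2;  (-1)²·∫sin(5x)² dx = 1·π/2 = π/2.
  u² cross terms: 2·(-5)·(-1)·∫1·sin(x) dx = 10·(2) = 20;  2·(-5)·(-1)·∫1·sin(5x) dx = 10·(2/5) = 4;  2·(-1)·(-1)·∫sin(x)·sin(5x) dx = 2·(0) = 0.
  So ∫_0^π u² dx = 25*π + π/2 + π/2 + 20 + 4 + 0 = 24 + 26*π.
  (u')² squared terms: (-1)²·∫cos(x)² dx = 1·π/2 = π/2;  (-5)²·∫cos(5x)² dx = 25·π/2 = 25*π/2.
  (u')² cross terms: 2·(-1)·(-5)·∫cos(x)·cos(5x) dx = 10·(0) = 0.
  So ∫_0^π (u')² dx = π/2 + 25*π/2 + 0 = 13*π.
||u||_{H^1}^2 = (24 + 26*π) + (13*π) = 24 + 39*π.


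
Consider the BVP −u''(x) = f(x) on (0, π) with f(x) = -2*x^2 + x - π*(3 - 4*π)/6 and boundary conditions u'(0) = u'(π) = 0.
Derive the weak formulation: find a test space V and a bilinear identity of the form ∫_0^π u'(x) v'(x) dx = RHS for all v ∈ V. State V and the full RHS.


V = H^1(0, π) (no boundary constraint on v; u is determined up to an additive constant); weak form: ∫_0^π u'v' dx = ∫_0^π (-2*x^2 + x - π*(3 - 4*π)/6) v dx for all v ∈ V.

Multiply both sides by a test function v and integrate from 0 to π:
  ∫_0^π −u''(x) v(x) dx = ∫_0^π f(x) v(x) dx.
Integrate the LHS by parts once:
  ∫_0^π −u'' v dx = −[u'(x) v(x)]_0^π + ∫_0^π u'(x) v'(x) dx.
Thus ∫_0^π u'(x) v'(x) dx = ∫_0^π f(x) v(x) dx + [u'(x) v(x)]_0^π.
Choose V so that boundary terms are either known or forced to vanish.
u has homogeneous Neumann: u'(0) = u'(π) = 0. So [u' v]_0^π = 0·v(π) − 0·v(0) = 0 for any v; take V = H^1(0, π).
Weak formulation: find u (satisfying any essential BC) such that ∫_0^π u'(x) v'(x) dx = ∫_0^π f v dx for all v ∈ V (homogeneous Neumann, so boundary terms vanish).
Substituting f(x) = -2*x^2 + x - π*(3 - 4*π)/6, the right-hand side is ∫_0^π (-2*x^2 + x - π*(3 - 4*π)/6) v dx.
Compatibility check (pure Neumann): taking v ≡ 1 ∈ V gives 0 = ∫_0^π f dx + (0) − (0), i.e. ∫_0^π f dx must equal u'(0) − u'(π) = 0. Indeed ∫_0^π (-2*x^2 + x - π*(3 - 4*π)/6) dx = 0, so the data are compatible. The solution is then unique only up to an additive constant (fix it e.g. by requiring ∫_0^π u dx = 0).


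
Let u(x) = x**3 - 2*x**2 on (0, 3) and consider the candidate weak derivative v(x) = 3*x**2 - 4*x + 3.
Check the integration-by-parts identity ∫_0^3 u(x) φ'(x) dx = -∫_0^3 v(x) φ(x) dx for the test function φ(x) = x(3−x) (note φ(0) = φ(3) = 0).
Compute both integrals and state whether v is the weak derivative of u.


LHS = -189/20, RHS = -459/20. No, v is not the weak derivative of u.

u(x) = x**3 - 2*x**2, classical derivative u'(x) = 3*x**2 - 4*x.
φ(x) = x(3−x), so φ'(x) = 3 - 2*x.
Note φ(0) = φ(3) = 0, so the boundary term u·φ vanishes.
LHS = ∫_0^3 u(x) φ'(x) dx = ∫_0^3 (-2*x^4 + 7*x^3 - 6*x^2) dx. Term by term:
  ∫_0^3 -2*x^4 dx = -486/5;  ∫_0^3 7*x^3 dx = 567/4;  ∫_0^3 -6*x^2 dx = -54.
Sum: -486/5 + 567/4 − 54 = -189/20.
So LHS = -189/20.
∫_0^3 v(x) φ(x) dx = ∫_0^3 (-3*x^4 + 13*x^3 - 15*x^2 + 9*x) dx. Term by term:
  ∫_0^3 -3*x^4 dx = -729/5;  ∫_0^3 13*x^3 dx = 1053/4;  ∫_0^3 -15*x^2 dx = -135;
  ∫_0^3 9*x dx = 81/2.
Sum: -729/5 + 1053/4 − 135 + 81/2 = 459/20.
So RHS = -∫_0^3 v(x) φ(x) dx = -459/20.
LHS − RHS = 27/2 ≠ 0, so the identity fails.
(For a valid weak derivative the identity must hold for EVERY test function, in particular this one. The failure shows v is NOT the weak derivative of u.)
Correct weak derivative would be u'(x) = 3*x**2 - 4*x.


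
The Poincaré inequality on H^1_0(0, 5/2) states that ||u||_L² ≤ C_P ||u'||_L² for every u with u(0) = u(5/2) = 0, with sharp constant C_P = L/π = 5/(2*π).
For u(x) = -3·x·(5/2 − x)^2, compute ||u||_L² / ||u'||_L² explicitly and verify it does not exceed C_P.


||u||_L² / ||u'||_L² = 5*sqrt(14)/28 < C_P = 5/(2*π).

u(x) = -3·x·(5/2 − x)^2, so u'(x) = -9*x^2 + 30*x - 75/4.
u(x) = -3·x·(5/2 − x)^2 vanishes at x = 0 and x = 5/2, so u ∈ H^1_0(0, 5/2). Differentiate via the product rule and integrate the resulting polynomials term by term.
  ∫_0^5/2 u² dx = ∫_0^5/2 (9*x^6 - 90*x^5 + 675*x^4/2 - 1125*x^3/2 + 5625*x^2/16) dx. Term by term:
    ∫_0^5/2 9*x^6 dx = 703125/896;  ∫_0^5/2 -90*x^5 dx = -234375/64;  ∫_0^5/2 675*x^4/2 dx = 421875/64;
    ∫_0^5/2 -1125*x^3/2 dx = -703125/128;  ∫_0^5/2 5625*x^2/16 dx = 234375/128.
  Sum: 703125/896 − 234375/64 + 421875/64 − 703125/128 + 234375/128 = 46875/896.
  ∫_0^5/2 (u')² dx = ∫_0^5/2 (81*x^4 - 540*x^3 + 2475*x^2/2 - 1125*x + 5625/16) dx. Term by term:
    ∫_0^5/2 81*x^4 dx = 50625/32;  ∫_0^5/2 -540*x^3 dx = -84375/16;  ∫_0^5/2 2475*x^2/2 dx = 103125/16;
    ∫_0^5/2 -1125*x dx = -28125/8;  ∫_0^5/2 5625/16 dx = 28125/32.
  Sum: 50625/32 − 84375/16 + 103125/16 − 28125/8 + 28125/32 = 1875/16.
∫_0^5/2 u² dx = 46875/896, so ||u||_L² = 125*sqrt(42)/112.
∫_0^5/2 (u')² dx = 1875/16, so ||u'||_L² = 25*sqrt(3)/4.
Ratio ||u||_L² / ||u'||_L² = 5*sqrt(14)/28.
Sharp Poincaré constant on H^1_0(0, 5/2) is C_P = L/π = 5/(2*π), achieved by sin(2*π/5·x).
A polynomial bump cannot attain the sharp Poincaré constant (only the first sine eigenfunction does), so the ratio is strictly less than C_P, consistent with ||u||_L² ≤ C_P ||u'||_L².


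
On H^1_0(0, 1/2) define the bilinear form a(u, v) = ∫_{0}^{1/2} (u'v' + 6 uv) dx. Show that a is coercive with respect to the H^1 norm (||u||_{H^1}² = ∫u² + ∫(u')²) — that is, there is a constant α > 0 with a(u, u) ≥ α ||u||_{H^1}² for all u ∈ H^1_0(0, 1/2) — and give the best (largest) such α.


α = 1

Coercivity of a(·,·) on H^1_0(0, 1/2) means a(u, u) ≥ α ||u||_{H^1}² for every u ∈ H^1_0.
The interval has length L = 1/2, and Poincaré/coercivity depend only on L. Here a(u, u) = ∫(u')² + (6)·∫u².
Here c = 6 ≥ 1, so a(u,u) = ∫(u')² + c∫u² ≥ ∫(u')² + ∫u² = ||u||_{H^1}², i.e. α = 1 works. No larger α is possible: a(u,u) ≥ α||u||_{H^1}² means (1−α)∫(u')² ≥ (α−c)∫u², and for the modes u_n = sin(nπ(x−x₀)/L) (x₀ the left endpoint) one has ∫u_n²/∫(u_n')² = (L/(nπ))² → 0, so a(u_n,u_n)/||u_n||_{H^1}² → 1. Hence the optimal constant is α = 1.
Therefore α = 1.


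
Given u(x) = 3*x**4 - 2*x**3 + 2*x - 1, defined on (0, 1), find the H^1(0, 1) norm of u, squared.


||u||_{H^1}^2 = 2599/210

The H^1 norm (squared) on an interval (0, L) is
  ||u||_{H^1}^2 = ∫_0^L u(x)^2 dx + ∫_0^L u'(x)^2 dx.
Compute u'(x) = 12*x**3 - 6*x**2 + 2.
Then u(x)^2 = 9*x**8 - 12*x**7 + 4*x**6 + 12*x**5 - 14*x**4 + 4*x**3 + 4*x**2 - 4*x + 1 and u'(x)^2 = 144*x**6 - 144*x**5 + 36*x**4 + 48*x**3 - 24*x**2 + 4.
Integrate each monomial from 0 to 1 using ∫_0^1 c·x^n dx = c·1^(n+1)/(n+1):
  ∫_0^1 u(x)^2 dx = ∫_0^1 (9*x^8 - 12*x^7 + 4*x^6 + 12*x^5 - 14*x^4 + 4*x^3 + 4*x^2 - 4*x + 1) dx. Term by term:
    ∫_0^1 9*x^8 dx = 1;  ∫_0^1 -12*x^7 dx = -3/2;  ∫_0^1 4*x^6 dx = 4/7;
    ∫_0^1 12*x^5 dx = 2;  ∫_0^1 -14*x^4 dx = -14/5;  ∫_0^1 4*x^3 dx = 1;
    ∫_0^1 4*x^2 dx = 4/3;  ∫_0^1 -4*x dx = -2;  ∫_0^1 1 dx = 1.
  Sum: 1 − 3/2 + 4/7 + 2 − 14/5 + 1 + 4/3 − 2 + 1 = 127/210.
  ∫_0^1 u'(x)^2 dx = ∫_0^1 (144*x^6 - 144*x^5 + 36*x^4 + 48*x^3 - 24*x^2 + 4) dx. Term by term:
    ∫_0^1 144*x^6 dx = 144/7;  ∫_0^1 -144*x^5 dx = -24;  ∫_0^1 36*x^4 dx = 36/5;
    ∫_0^1 48*x^3 dx = 12;  ∫_0^1 -24*x^2 dx = -8;  ∫_0^1 4 dx = 4.
  Sum: 144/7 − 24 + 36/5 + 12 − 8 + 4 = 412/35.
Adding: ||u||_{H^1}^2 = 127/210 + 412/35 = 2599/210.


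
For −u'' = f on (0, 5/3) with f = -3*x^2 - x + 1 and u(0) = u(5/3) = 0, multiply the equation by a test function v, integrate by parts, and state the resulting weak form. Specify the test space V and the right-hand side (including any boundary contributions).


V = H^1_0(0, 5/3) (so v(0) = v(5/3) = 0); weak form: ∫_0^5/3 u'v' dx = ∫_0^5/3 (-3*x^2 - x + 1) v dx for all v ∈ V.

Multiply both sides by a test function v and integrate from 0 to 5/3:
  ∫_0^5/3 −u''(x) v(x) dx = ∫_0^5/3 f(x) v(x) dx.
Integrate the LHS by parts once:
  ∫_0^5/3 −u'' v dx = −[u'(x) v(x)]_0^5/3 + ∫_0^5/3 u'(x) v'(x) dx.
Thus ∫_0^5/3 u'(x) v'(x) dx = ∫_0^5/3 f(x) v(x) dx + [u'(x) v(x)]_0^5/3.
Choose V so that boundary terms are either known or forced to vanish.
u is Dirichlet: u(0) = u(5/3) = 0. Let V = H^1_0(0, 5/3); then v(0) = v(5/3) = 0, and [u' v]_0^5/3 = 0.
Weak formulation: find u (satisfying any essential BC) such that ∫_0^5/3 u'(x) v'(x) dx = ∫_0^5/3 f v dx for all v ∈ V.
Substituting f(x) = -3*x^2 - x + 1, the right-hand side is ∫_0^5/3 (-3*x^2 - x + 1) v dx.


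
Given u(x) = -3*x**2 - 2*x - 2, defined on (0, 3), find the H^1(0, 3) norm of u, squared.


||u||_{H^1}^2 = 6582/5

The H^1 norm (squared) on an interval (0, L) is
  ||u||_{H^1}^2 = ∫_0^L u(x)^2 dx + ∫_0^L u'(x)^2 dx.
Compute u'(x) = -6*x - 2.
Then u(x)^2 = 9*x**4 + 12*x**3 + 16*x**2 + 8*x + 4 and u'(x)^2 = 36*x**2 + 24*x + 4.
Integrate each monomial from 0 to 3 using ∫_0^3 c·x^n dx = c·3^(n+1)/(n+1):
  ∫_0^3 u(x)^2 dx = ∫_0^3 (9*x^4 + 12*x^3 + 16*x^2 + 8*x + 4) dx. Term by term:
    ∫_0^3 9*x^4 dx = 2187/5;  ∫_0^3 12*x^3 dx = 243;  ∫_0^3 16*x^2 dx = 144;
    ∫_0^3 8*x dx = 36;  ∫_0^3 4 dx = 12.
  Sum: 2187/5 + 243 + 144 + 36 + 12 = 4362/5.
  ∫_0^3 u'(x)^2 dx = ∫_0^3 (36*x^2 + 24*x + 4) dx. Term by term:
    ∫_0^3 36*x^2 dx = 324;  ∫_0^3 24*x dx = 108;  ∫_0^3 4 dx = 12.
  Sum: 324 + 108 + 12 = 444.
Adding: ||u||_{H^1}^2 = 4362/5 + 444 = 6582/5.


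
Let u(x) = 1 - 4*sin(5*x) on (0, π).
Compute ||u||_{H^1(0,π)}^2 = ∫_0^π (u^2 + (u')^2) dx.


||u||_{H^1(0,π)}^2 = -16/5 + 209*π

u'(x) = -20*cos(5*x).
Expand u² and (u')² and integrate term by term on (0, π), using: for integers n ≥ 1, ∫_0^π sin²(nx) dx = ∫_0^π cos²(nx) dx = π/2; for n ≠ n', ∫_0^π sin(nx)sin(n'x) dx = ∫_0^π cos(nx)cos(n'x) dx = 0; and by product-to-sum, ∫_0^π sin(nx)cos(n'x) dx = ½∫_0^π [sin((n+n')x) + sin((n−n')x)] dx, which is 0 when n+n' is even and 2n/(n²−n'²) when n+n' is odd (it need not vanish on (0, π)). For the constant mode: ∫_0^π 1 dx = π, ∫_0^π cos(nx) dx = 0, ∫_0^π sin(nx) dx = (1−(−1)^n)/n.
  u² squared terms: (1)²·∫1 dx = 1·π = π;  (-4)²·∫sin(5x)² dx = 16·π/2 = 8*π.
  u² cross terms: 2·(1)·(-4)·∫1·sin(5x) dx = -8·(2/5) = -16/5.
  So ∫_0^π u² dx = π + 8*π − 16/5 = -16/5 + 9*π.
  (u')² squared terms: (-20)²·∫cos(5x)² dx = 400·π/2 = 200*π.
  So ∫_0^π (u')² dx = 200*π.
||u||_{H^1}^2 = (-16/5 + 9*π) + (200*π) = -16/5 + 209*π.


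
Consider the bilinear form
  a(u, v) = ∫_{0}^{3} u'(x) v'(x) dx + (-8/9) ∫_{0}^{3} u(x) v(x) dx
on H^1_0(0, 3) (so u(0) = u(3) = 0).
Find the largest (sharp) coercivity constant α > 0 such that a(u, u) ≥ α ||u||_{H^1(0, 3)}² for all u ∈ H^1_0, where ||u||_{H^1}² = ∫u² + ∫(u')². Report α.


α = (-8 + π^2)/(9 + π^2)

Coercivity of a(·,·) on H^1_0(0, 3) means a(u, u) ≥ α ||u||_{H^1}² for every u ∈ H^1_0.
The interval has length L = 3, and Poincaré/coercivity depend only on L. Here a(u, u) = ∫(u')² + (-8/9)·∫u².
Here c = -8/9 < 0 with |c| < (π/L)² = π^2/9, so coercivity still holds. The condition a(u,u) ≥ α||u||_{H^1}² reads (1−α)∫(u')² ≥ (α−c)∫u². Any admissible α is ≤ 1 (rapidly oscillating u have ∫u²/∫(u')² → 0), and α = 1 would force 0 ≥ (1−c)∫u², impossible since c < 1; so 1−α > 0. By the sharp Poincaré inequality on H^1_0 of an interval of length L, ∫(u')² ≥ (π/L)²∫u² with equality for the first sine mode sin(π(x−x₀)/L) (x₀ the left endpoint), so the inequality holds for all u iff (1−α)(π/L)² ≥ α − c, i.e. α ≤ ((π/L)² + c)/((π/L)² + 1) = (1 + c(L/π)²)/(1 + (L/π)²). (Direct route, valid since c ≤ 0: Poincaré gives c∫u² ≥ c(L/π)²∫(u')², so a(u,u) ≥ (1 + c(L/π)²)∫(u')², while ||u||_{H^1}² ≤ (1 + (L/π)²)∫(u')²; dividing yields the same α.) With (π/L)² = π^2/9 and c = -8/9, the largest admissible constant is α = ((π/L)² + c)/((π/L)² + 1).
Simplifying, α = (-8 + π^2)/(9 + π^2).


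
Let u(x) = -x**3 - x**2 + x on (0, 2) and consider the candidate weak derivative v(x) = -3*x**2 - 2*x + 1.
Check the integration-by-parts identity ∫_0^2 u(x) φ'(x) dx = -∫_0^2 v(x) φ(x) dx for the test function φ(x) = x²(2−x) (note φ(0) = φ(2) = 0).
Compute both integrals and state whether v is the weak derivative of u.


LHS = 124/15, RHS = 124/15. Yes, v = u' weakly.

u(x) = -x**3 - x**2 + x, classical derivative u'(x) = -3*x**2 - 2*x + 1.
φ(x) = x²(2−x), so φ'(x) = x*(4 - 3*x).
Note φ(0) = φ(2) = 0, so the boundary term u·φ vanishes.
LHS = ∫_0^2 u(x) φ'(x) dx = ∫_0^2 (3*x^5 - x^4 - 7*x^3 + 4*x^2) dx. Term by term:
  ∫_0^2 3*x^5 dx = 32;  ∫_0^2 -x^4 dx = -32/5;  ∫_0^2 -7*x^3 dx = -28;
  ∫_0^2 4*x^2 dx = 32/3.
Sum: 32 − 32/5 − 28 + 32/3 = 124/15.
So LHS = 124/15.
∫_0^2 v(x) φ(x) dx = ∫_0^2 (3*x^5 - 4*x^4 - 5*x^3 + 2*x^2) dx. Term by term:
  ∫_0^2 3*x^5 dx = 32;  ∫_0^2 -4*x^4 dx = -128/5;  ∫_0^2 -5*x^3 dx = -20;
  ∫_0^2 2*x^2 dx = 16/3.
Sum: 32 − 128/5 − 20 + 16/3 = -124/15.
So RHS = -∫_0^2 v(x) φ(x) dx = 124/15.
LHS = RHS, so the identity holds for this test φ.
Moreover u is smooth here and v(x) = u'(x) = -3*x**2 - 2*x + 1 pointwise, so the identity holds for every test function. Hence v is the weak derivative of u.


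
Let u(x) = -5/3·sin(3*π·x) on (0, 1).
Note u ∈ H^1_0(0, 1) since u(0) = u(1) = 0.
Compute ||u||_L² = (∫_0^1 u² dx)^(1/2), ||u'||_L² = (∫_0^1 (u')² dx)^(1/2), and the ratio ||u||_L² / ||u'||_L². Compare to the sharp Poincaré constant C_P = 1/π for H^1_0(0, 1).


||u||_L² / ||u'||_L² = 1/(3*π) < C_P = 1/π.

u(x) = -5/3·sin(3*π·x), so u'(x) = -5*π*cos(3*π*x).
Writing u(x) = A·sin(kπx/L) with A = -5/3 and k = 3, use ∫_0^L sin²(kπx/L) dx = L/2 and ∫_0^L cos²(kπx/L) dx = L/2.
u² = 25/9·sin²(3*π·x) and (u')² = 25*π^2·cos²(3*π·x), and each of sin², cos² integrates to L/2 = 1/2 over (0, 1).
∫_0^1 u² dx = 25/18, so ||u||_L² = 5*sqrt(2)/6.
∫_0^1 (u')² dx = 25*π^2/2, so ||u'||_L² = 5*sqrt(2)*π/2.
Ratio ||u||_L² / ||u'||_L² = 1/(3*π).
Sharp Poincaré constant on H^1_0(0, 1) is C_P = L/π = 1/π, achieved by sin(π·x).
This is the k = 3 harmonic; the ratio L/(kπ) is strictly less than C_P = L/π, consistent with the sharp inequality ||u||_L² ≤ C_P ||u'||_L².


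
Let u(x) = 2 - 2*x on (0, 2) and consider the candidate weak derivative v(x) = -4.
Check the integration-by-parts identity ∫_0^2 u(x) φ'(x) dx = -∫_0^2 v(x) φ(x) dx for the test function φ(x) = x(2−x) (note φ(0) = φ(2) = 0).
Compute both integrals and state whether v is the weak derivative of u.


LHS = 8/3, RHS = 16/3. No, v is not the weak derivative of u.

u(x) = 2 - 2*x, classical derivative u'(x) = -2.
φ(x) = x(2−x), so φ'(x) = 2 - 2*x.
Note φ(0) = φ(2) = 0, so the boundary term u·φ vanishes.
LHS = ∫_0^2 u(x) φ'(x) dx = ∫_0^2 (4*x^2 - 8*x + 4) dx. Term by term:
  ∫_0^2 4*x^2 dx = 32/3;  ∫_0^2 -8*x dx = -16;  ∫_0^2 4 dx = 8.
Sum: 32/3 − 16 + 8 = 8/3.
So LHS = 8/3.
∫_0^2 v(x) φ(x) dx = ∫_0^2 (4*x^2 - 8*x) dx. Term by term:
  ∫_0^2 4*x^2 dx = 32/3;  ∫_0^2 -8*x dx = -16.
Sum: 32/3 − 16 = -16/3.
So RHS = -∫_0^2 v(x) φ(x) dx = 16/3.
LHS − RHS = -8/3 ≠ 0, so the identity fails.
(For a valid weak derivative the identity must hold for EVERY test function, in particular this one. The failure shows v is NOT the weak derivative of u.)
Correct weak derivative would be u'(x) = -2.


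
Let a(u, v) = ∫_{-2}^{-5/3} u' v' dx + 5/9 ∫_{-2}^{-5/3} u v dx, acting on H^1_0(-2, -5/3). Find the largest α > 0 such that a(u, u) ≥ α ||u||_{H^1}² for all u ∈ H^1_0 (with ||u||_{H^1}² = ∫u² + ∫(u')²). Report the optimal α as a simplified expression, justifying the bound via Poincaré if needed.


α = (5 + 81*π^2)/(9*(1 + 9*π^2))

Coercivity of a(·,·) on H^1_0(-2, -5/3) means a(u, u) ≥ α ||u||_{H^1}² for every u ∈ H^1_0.
The interval has length L = 1/3, and Poincaré/coercivity depend only on L. Here a(u, u) = ∫(u')² + (5/9)·∫u².
Here 0 < c = 5/9 < 1. The condition a(u,u) ≥ α||u||_{H^1}² reads (1−α)∫(u')² ≥ (α−c)∫u². Any admissible α is ≤ 1 (rapidly oscillating u have ∫u²/∫(u')² → 0), and α = 1 would force 0 ≥ (1−c)∫u², impossible since c < 1; so 1−α > 0. By the sharp Poincaré inequality on H^1_0 of an interval of length L, ∫(u')² ≥ (π/L)²∫u² with equality for the first sine mode sin(π(x−x₀)/L) (x₀ the left endpoint), so the inequality holds for all u iff (1−α)(π/L)² ≥ α − c, i.e. α ≤ ((π/L)² + c)/((π/L)² + 1) = (1 + c(L/π)²)/(1 + (L/π)²). With (π/L)² = 9*π^2 and c = 5/9, the largest admissible constant is α = ((π/L)² + c)/((π/L)² + 1).
Simplifying, α = (5 + 81*π^2)/(9*(1 + 9*π^2)).


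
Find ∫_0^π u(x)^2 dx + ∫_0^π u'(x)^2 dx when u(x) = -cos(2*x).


||u||_{H^1(0,π)}^2 = 5*π/2

u'(x) = 2*sin(2*x).
Expand u² and (u')² and integrate term by term on (0, π), using: for integers n ≥ 1, ∫_0^π sin²(nx) dx = ∫_0^π cos²(nx) dx = π/2; for n ≠ n', ∫_0^π sin(nx)sin(n'x) dx = ∫_0^π cos(nx)cos(n'x) dx = 0; and by product-to-sum, ∫_0^π sin(nx)cos(n'x) dx = ½∫_0^π [sin((n+n')x) + sin((n−n')x)] dx, which is 0 when n+n' is even and 2n/(n²−n'²) when n+n' is odd (it need not vanish on (0, π)).
  u² squared terms: (-1)²·∫cos(2x)² dx = 1·π/2 = π/2.
  So ∫_0^π u² dx = π/2.
  (u')² squared terms: (2)²·∫sin(2x)² dx = 4·π/2 = 2*π.
  So ∫_0^π (u')² dx = 2*π.
||u||_{H^1}^2 = (π/2) + (2*π) = 5*π/2.


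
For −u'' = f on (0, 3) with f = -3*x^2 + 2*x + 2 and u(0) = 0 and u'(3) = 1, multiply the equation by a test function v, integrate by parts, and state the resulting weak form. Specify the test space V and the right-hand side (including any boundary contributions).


V = {v ∈ H^1(0, 3) : v(0) = 0} (test functions vanish at x = 0 where u is specified); weak form: ∫_0^3 u'v' dx = ∫_0^3 (-3*x^2 + 2*x + 2) v dx + v(3) for all v ∈ V.

Multiply both sides by a test function v and integrate from 0 to 3:
  ∫_0^3 −u''(x) v(x) dx = ∫_0^3 f(x) v(x) dx.
Integrate the LHS by parts once:
  ∫_0^3 −u'' v dx = −[u'(x) v(x)]_0^3 + ∫_0^3 u'(x) v'(x) dx.
Thus ∫_0^3 u'(x) v'(x) dx = ∫_0^3 f(x) v(x) dx + [u'(x) v(x)]_0^3.
Choose V so that boundary terms are either known or forced to vanish.
Mixed BC: u(0) = 0 (Dirichlet) and u'(3) = 1 (Neumann). Define V = {v ∈ H^1(0, 3) : v(0) = 0}. Then [u' v]_0^3 = u'(3)·v(3) − u'(0)·0 = v(3).
Weak formulation: find u (satisfying any essential BC) such that ∫_0^3 u'(x) v'(x) dx = ∫_0^3 f v dx + v(3) for all v ∈ V (Dirichlet at 0 absorbed into V; Neumann datum at x = 3 contributes the boundary term).
Substituting f(x) = -3*x^2 + 2*x + 2, the right-hand side is ∫_0^3 (-3*x^2 + 2*x + 2) v dx + v(3).


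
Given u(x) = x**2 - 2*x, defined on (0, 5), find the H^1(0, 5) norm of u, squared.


||u||_{H^1}^2 = 760/3

The H^1 norm (squared) on an interval (0, L) is
  ||u||_{H^1}^2 = ∫_0^L u(x)^2 dx + ∫_0^L u'(x)^2 dx.
Compute u'(x) = 2*x - 2.
Then u(x)^2 = x**4 - 4*x**3 + 4*x**2 and u'(x)^2 = 4*x**2 - 8*x + 4.
Integrate each monomial from 0 to 5 using ∫_0^5 c·x^n dx = c·5^(n+1)/(n+1):
  ∫_0^5 u(x)^2 dx = ∫_0^5 (x^4 - 4*x^3 + 4*x^2) dx. Term by term:
    ∫_0^5 x^4 dx = 625;  ∫_0^5 -4*x^3 dx = -625;  ∫_0^5 4*x^2 dx = 500/3.
  Sum: 625 − 625 + 500/3 = 500/3.
  ∫_0^5 u'(x)^2 dx = ∫_0^5 (4*x^2 - 8*x + 4) dx. Term by term:
    ∫_0^5 4*x^2 dx = 500/3;  ∫_0^5 -8*x dx = -100;  ∫_0^5 4 dx = 20.
  Sum: 500/3 − 100 + 20 = 260/3.
Adding: ||u||_{H^1}^2 = 500/3 + 260/3 = 760/3.


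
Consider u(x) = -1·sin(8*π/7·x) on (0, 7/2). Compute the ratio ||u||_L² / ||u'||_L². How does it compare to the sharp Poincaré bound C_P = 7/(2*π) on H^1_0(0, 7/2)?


||u||_L² / ||u'||_L² = 7/(8*π) < C_P = 7/(2*π).

u(x) = -1·sin(8*π/7·x), so u'(x) = -8*π*cos(8*π*x/7)/7.
Writing u(x) = A·sin(kπx/L) with A = -1 and k = 4, use ∫_0^L sin²(kπx/L) dx = L/2 and ∫_0^L cos²(kπx/L) dx = L/2.
u² = 1·sin²(8*π/7·x) and (u')² = 64*π^2/49·cos²(8*π/7·x), and each of sin², cos² integrates to L/2 = 7/4 over (0, 7/2).
∫_0^7/2 u² dx = 7/4, so ||u||_L² = sqrt(7)/2.
∫_0^7/2 (u')² dx = 16*π^2/7, so ||u'||_L² = 4*sqrt(7)*π/7.
Ratio ||u||_L² / ||u'||_L² = 7/(8*π).
Sharp Poincaré constant on H^1_0(0, 7/2) is C_P = L/π = 7/(2*π), achieved by sin(2*π/7·x).
This is the k = 4 harmonic; the ratio L/(kπ) is strictly less than C_P = L/π, consistent with the sharp inequality ||u||_L² ≤ C_P ||u'||_L².


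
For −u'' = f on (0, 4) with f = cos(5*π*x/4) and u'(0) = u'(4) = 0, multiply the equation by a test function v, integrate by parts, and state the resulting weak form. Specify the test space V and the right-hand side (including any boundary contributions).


V = H^1(0, 4) (no boundary constraint on v; u is determined up to an additive constant); weak form: ∫_0^4 u'v' dx = ∫_0^4 (cos(5*π*x/4)) v dx for all v ∈ V.

Multiply both sides by a test function v and integrate from 0 to 4:
  ∫_0^4 −u''(x) v(x) dx = ∫_0^4 f(x) v(x) dx.
Integrate the LHS by parts once:
  ∫_0^4 −u'' v dx = −[u'(x) v(x)]_0^4 + ∫_0^4 u'(x) v'(x) dx.
Thus ∫_0^4 u'(x) v'(x) dx = ∫_0^4 f(x) v(x) dx + [u'(x) v(x)]_0^4.
Choose V so that boundary terms are either known or forced to vanish.
u has homogeneous Neumann: u'(0) = u'(4) = 0. So [u' v]_0^4 = 0·v(4) − 0·v(0) = 0 for any v; take V = H^1(0, 4).
Weak formulation: find u (satisfying any essential BC) such that ∫_0^4 u'(x) v'(x) dx = ∫_0^4 f v dx for all v ∈ V (homogeneous Neumann, so boundary terms vanish).
Substituting f(x) = cos(5*π*x/4), the right-hand side is ∫_0^4 (cos(5*π*x/4)) v dx.
Compatibility check (pure Neumann): taking v ≡ 1 ∈ V gives 0 = ∫_0^4 f dx + (0) − (0), i.e. ∫_0^4 f dx must equal u'(0) − u'(4) = 0. Indeed ∫_0^4 (cos(5*π*x/4)) dx = 0, so the data are compatible. The solution is then unique only up to an additive constant (fix it e.g. by requiring ∫_0^4 u dx = 0).


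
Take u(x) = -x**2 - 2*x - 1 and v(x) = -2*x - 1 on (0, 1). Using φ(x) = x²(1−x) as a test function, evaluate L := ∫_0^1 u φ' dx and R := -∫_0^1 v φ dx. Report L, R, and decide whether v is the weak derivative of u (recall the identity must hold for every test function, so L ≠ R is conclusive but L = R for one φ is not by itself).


LHS = 4/15, RHS = 11/60. No, v is not the weak derivative of u.

u(x) = -x**2 - 2*x - 1, classical derivative u'(x) = -2*x - 2.
φ(x) = x²(1−x), so φ'(x) = x*(2 - 3*x).
Note φ(0) = φ(1) = 0, so the boundary term u·φ vanishes.
LHS = ∫_0^1 u(x) φ'(x) dx = ∫_0^1 (3*x^4 + 4*x^3 - x^2 - 2*x) dx. Term by term:
  ∫_0^1 3*x^4 dx = 3/5;  ∫_0^1 4*x^3 dx = 1;  ∫_0^1 -x^2 dx = -1/3;
  ∫_0^1 -2*x dx = -1.
Sum: 3/5 + 1 − 1/3 − 1 = 4/15.
So LHS = 4/15.
∫_0^1 v(x) φ(x) dx = ∫_0^1 (2*x^4 - x^3 - x^2) dx. Term by term:
  ∫_0^1 2*x^4 dx = 2/5;  ∫_0^1 -x^3 dx = -1/4;  ∫_0^1 -x^2 dx = -1/3.
Sum: 2/5 − 1/4 − 1/3 = -11/60.
So RHS = -∫_0^1 v(x) φ(x) dx = 11/60.
LHS − RHS = 1/12 ≠ 0, so the identity fails.
(For a valid weak derivative the identity must hold for EVERY test function, in particular this one. The failure shows v is NOT the weak derivative of u.)
Correct weak derivative would be u'(x) = -2*x - 2.


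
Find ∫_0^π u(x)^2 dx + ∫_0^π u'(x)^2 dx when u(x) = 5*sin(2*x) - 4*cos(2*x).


||u||_{H^1(0,π)}^2 = 205*π/2

u'(x) = 8*sin(2*x) + 10*cos(2*x).
Expand u² and (u')² and integrate term by term on (0, π), using: for integers n ≥ 1, ∫_0^π sin²(nx) dx = ∫_0^π cos²(nx) dx = π/2; for n ≠ n', ∫_0^π sin(nx)sin(n'x) dx = ∫_0^π cos(nx)cos(n'x) dx = 0; and by product-to-sum, ∫_0^π sin(nx)cos(n'x) dx = ½∫_0^π [sin((n+n')x) + sin((n−n')x)] dx, which is 0 when n+n' is even and 2n/(n²−n'²) when n+n' is odd (it need not vanish on (0, π)).
  u² squared terms: (-4)²·∫cos(2x)² dx = 16·π/2 = 8*π;  (5)²·∫sin(2x)² dx = 25·π/2 = 25*π/2.
  u² cross terms: 2·(-4)·(5)·∫cos(2x)·sin(2x) dx = -40·(0) = 0.
  So ∫_0^π u² dx = 8*π + 25*π/2 + 0 = 41*π/2.
  (u')² squared terms: (8)²·∫sin(2x)² dx = 64·π/2 = 32*π;  (10)²·∫cos(2x)² dx = 100·π/2 = 50*π.
  (u')² cross terms: 2·(8)·(10)·∫sin(2x)·cos(2x) dx = 160·(0) = 0.
  So ∫_0^π (u')² dx = 32*π + 50*π + 0 = 82*π.
||u||_{H^1}^2 = (41*π/2) + (82*π) = 205*π/2.


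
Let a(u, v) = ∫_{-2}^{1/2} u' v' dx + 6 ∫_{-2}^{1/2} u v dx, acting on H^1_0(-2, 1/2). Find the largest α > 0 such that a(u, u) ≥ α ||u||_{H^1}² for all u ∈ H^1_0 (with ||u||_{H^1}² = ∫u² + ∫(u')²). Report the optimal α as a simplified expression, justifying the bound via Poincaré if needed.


α = 1

Coercivity of a(·,·) on H^1_0(-2, 1/2) means a(u, u) ≥ α ||u||_{H^1}² for every u ∈ H^1_0.
The interval has length L = 5/2, and Poincaré/coercivity depend only on L. Here a(u, u) = ∫(u')² + (6)·∫u².
Here c = 6 ≥ 1, so a(u,u) = ∫(u')² + c∫u² ≥ ∫(u')² + ∫u² = ||u||_{H^1}², i.e. α = 1 works. No larger α is possible: a(u,u) ≥ α||u||_{H^1}² means (1−α)∫(u')² ≥ (α−c)∫u², and for the modes u_n = sin(nπ(x−x₀)/L) (x₀ the left endpoint) one has ∫u_n²/∫(u_n')² = (L/(nπ))² → 0, so a(u_n,u_n)/||u_n||_{H^1}² → 1. Hence the optimal constant is α = 1.
Therefore α = 1.


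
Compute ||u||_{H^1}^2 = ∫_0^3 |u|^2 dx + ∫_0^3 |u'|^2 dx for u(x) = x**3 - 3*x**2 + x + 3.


||u||_{H^1}^2 = 381/7

The H^1 norm (squared) on an interval (0, L) is
  ||u||_{H^1}^2 = ∫_0^L u(x)^2 dx + ∫_0^L u'(x)^2 dx.
Compute u'(x) = 3*x**2 - 6*x + 1.
Then u(x)^2 = x**6 - 6*x**5 + 11*x**4 - 17*x**2 + 6*x + 9 and u'(x)^2 = 9*x**4 - 36*x**3 + 42*x**2 - 12*x + 1.
Integrate each monomial from 0 to 3 using ∫_0^3 c·x^n dx = c·3^(n+1)/(n+1):
  ∫_0^3 u(x)^2 dx = ∫_0^3 (x^6 - 6*x^5 + 11*x^4 - 17*x^2 + 6*x + 9) dx. Term by term:
    ∫_0^3 x^6 dx = 2187/7;  ∫_0^3 -6*x^5 dx = -729;  ∫_0^3 11*x^4 dx = 2673/5;
    ∫_0^3 -17*x^2 dx = -153;  ∫_0^3 6*x dx = 27;  ∫_0^3 9 dx = 27.
  Sum: 2187/7 − 729 + 2673/5 − 153 + 27 + 27 = 666/35.
  ∫_0^3 u'(x)^2 dx = ∫_0^3 (9*x^4 - 36*x^3 + 42*x^2 - 12*x + 1) dx. Term by term:
    ∫_0^3 9*x^4 dx = 2187/5;  ∫_0^3 -36*x^3 dx = -729;  ∫_0^3 42*x^2 dx = 378;
    ∫_0^3 -12*x dx = -54;  ∫_0^3 1 dx = 3.
  Sum: 2187/5 − 729 + 378 − 54 + 3 = 177/5.
Adding: ||u||_{H^1}^2 = 666/35 + 177/5 = 381/7.


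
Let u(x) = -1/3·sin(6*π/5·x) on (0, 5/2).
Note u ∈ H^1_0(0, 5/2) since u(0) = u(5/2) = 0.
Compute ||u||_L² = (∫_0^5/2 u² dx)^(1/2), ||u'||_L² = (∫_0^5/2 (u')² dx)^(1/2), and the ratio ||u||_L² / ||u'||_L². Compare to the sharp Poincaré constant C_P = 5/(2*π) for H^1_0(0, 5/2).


||u||_L² / ||u'||_L² = 5/(6*π) < C_P = 5/(2*π).

u(x) = -1/3·sin(6*π/5·x), so u'(x) = -2*π*cos(6*π*x/5)/5.
Writing u(x) = A·sin(kπx/L) with A = -1/3 and k = 3, use ∫_0^L sin²(kπx/L) dx = L/2 and ∫_0^L cos²(kπx/L) dx = L/2.
u² = 1/9·sin²(6*π/5·x) and (u')² = 4*π^2/25·cos²(6*π/5·x), and each of sin², cos² integrates to L/2 = 5/4 over (0, 5/2).
∫_0^5/2 u² dx = 5/36, so ||u||_L² = sqrt(5)/6.
∫_0^5/2 (u')² dx = π^2/5, so ||u'||_L² = sqrt(5)*π/5.
Ratio ||u||_L² / ||u'||_L² = 5/(6*π).
Sharp Poincaré constant on H^1_0(0, 5/2) is C_P = L/π = 5/(2*π), achieved by sin(2*π/5·x).
This is the k = 3 harmonic; the ratio L/(kπ) is strictly less than C_P = L/π, consistent with the sharp inequality ||u||_L² ≤ C_P ||u'||_L².


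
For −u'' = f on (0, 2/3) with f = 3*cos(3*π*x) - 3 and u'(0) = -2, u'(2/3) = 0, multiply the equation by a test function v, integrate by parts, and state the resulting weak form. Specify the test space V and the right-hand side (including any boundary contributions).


V = H^1(0, 2/3) (v unrestricted at boundary; u is determined up to an additive constant); weak form: ∫_0^2/3 u'v' dx = ∫_0^2/3 (3*cos(3*π*x) - 3) v dx + 2·v(0) for all v ∈ V.

Multiply both sides by a test function v and integrate from 0 to 2/3:
  ∫_0^2/3 −u''(x) v(x) dx = ∫_0^2/3 f(x) v(x) dx.
Integrate the LHS by parts once:
  ∫_0^2/3 −u'' v dx = −[u'(x) v(x)]_0^2/3 + ∫_0^2/3 u'(x) v'(x) dx.
Thus ∫_0^2/3 u'(x) v'(x) dx = ∫_0^2/3 f(x) v(x) dx + [u'(x) v(x)]_0^2/3.
Choose V so that boundary terms are either known or forced to vanish.
u has inhomogeneous Neumann u'(0) = -2, u'(2/3) = 0. [u' v]_0^2/3 = (0)·v(2/3) − (-2)·v(0) = 2·v(0). Take V = H^1(0, 2/3); boundary term becomes part of RHS.
Weak formulation: find u (satisfying any essential BC) such that ∫_0^2/3 u'(x) v'(x) dx = ∫_0^2/3 f v dx + 2·v(0) for all v ∈ V (Neumann data are natural BCs: they enter the RHS as boundary terms).
Substituting f(x) = 3*cos(3*π*x) - 3, the right-hand side is ∫_0^2/3 (3*cos(3*π*x) - 3) v dx + 2·v(0).
Compatibility check (pure Neumann): taking v ≡ 1 ∈ V gives 0 = ∫_0^2/3 f dx + (0) − (-2), i.e. ∫_0^2/3 f dx must equal u'(0) − u'(2/3) = -2. Indeed ∫_0^2/3 (3*cos(3*π*x) - 3) dx = -2, so the data are compatible. The solution is then unique only up to an additive constant (fix it e.g. by requiring ∫_0^2/3 u dx = 0).


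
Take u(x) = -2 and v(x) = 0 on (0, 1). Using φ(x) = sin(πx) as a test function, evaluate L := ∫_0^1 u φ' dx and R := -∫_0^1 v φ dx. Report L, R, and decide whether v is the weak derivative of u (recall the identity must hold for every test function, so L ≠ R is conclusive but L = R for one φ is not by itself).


LHS = 0, RHS = 0. Yes, v = u' weakly.

u(x) = -2, classical derivative u'(x) = 0.
φ(x) = sin(πx), so φ'(x) = π*cos(π*x).
Note φ(0) = φ(1) = 0, so the boundary term u·φ vanishes.
LHS = ∫_0^1 u(x) φ'(x) dx = ∫_0^1 (-2*π*cos(π*x)) dx. Term by term:
  ∫_0^1 -2*π*cos(π*x) dx = 0.
So LHS = 0.
∫_0^1 v(x) φ(x) dx = ∫_0^1 (0) dx. Term by term:
  ∫_0^1 0 dx = 0.
So RHS = -∫_0^1 v(x) φ(x) dx = 0.
LHS = RHS, so the identity holds for this test φ.
Moreover u is smooth here and v(x) = u'(x) = 0 pointwise, so the identity holds for every test function. Hence v is the weak derivative of u.


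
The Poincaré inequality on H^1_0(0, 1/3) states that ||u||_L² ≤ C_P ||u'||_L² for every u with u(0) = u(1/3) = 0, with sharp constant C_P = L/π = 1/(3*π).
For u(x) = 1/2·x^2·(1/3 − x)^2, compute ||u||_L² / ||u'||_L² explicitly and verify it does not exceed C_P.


||u||_L² / ||u'||_L² = sqrt(3)/18 < C_P = 1/(3*π).

u(x) = 1/2·x^2·(1/3 − x)^2, so u'(x) = x*(2*x^2 - x + 1/9).
u(x) = 1/2·x^2·(1/3 − x)^2 vanishes at x = 0 and x = 1/3, so u ∈ H^1_0(0, 1/3). Differentiate via the product rule and integrate the resulting polynomials term by term.
  ∫_0^1/3 u² dx = ∫_0^1/3 (x^8/4 - x^7/3 + x^6/6 - x^5/27 + x^4/324) dx. Term by term:
    ∫_0^1/3 x^8/4 dx = 1/708588;  ∫_0^1/3 -x^7/3 dx = -1/157464;  ∫_0^1/3 x^6/6 dx = 1/91854;
    ∫_0^1/3 -x^5/27 dx = -1/118098;  ∫_0^1/3 x^4/324 dx = 1/393660.
  Sum: 1/708588 − 1/157464 + 1/91854 − 1/118098 + 1/393660 = 1/49601160.
  ∫_0^1/3 (u')² dx = ∫_0^1/3 (4*x^6 - 4*x^5 + 13*x^4/9 - 2*x^3/9 + x^2/81) dx. Term by term:
    ∫_0^1/3 4*x^6 dx = 4/15309;  ∫_0^1/3 -4*x^5 dx = -2/2187;  ∫_0^1/3 13*x^4/9 dx = 13/10935;
    ∫_0^1/3 -2*x^3/9 dx = -1/1458;  ∫_0^1/3 x^2/81 dx = 1/6561.
  Sum: 4/15309 − 2/2187 + 13/10935 − 1/1458 + 1/6561 = 1/459270.
∫_0^1/3 u² dx = 1/49601160, so ||u||_L² = sqrt(210)/102060.
∫_0^1/3 (u')² dx = 1/459270, so ||u'||_L² = sqrt(70)/5670.
Ratio ||u||_L² / ||u'||_L² = sqrt(3)/18.
Sharp Poincaré constant on H^1_0(0, 1/3) is C_P = L/π = 1/(3*π), achieved by sin(3*π·x).
A polynomial bump cannot attain the sharp Poincaré constant (only the first sine eigenfunction does), so the ratio is strictly less than C_P, consistent with ||u||_L² ≤ C_P ||u'||_L².


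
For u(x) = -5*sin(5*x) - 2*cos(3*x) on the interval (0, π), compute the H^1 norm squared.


||u||_{H^1(0,π)}^2 = 345*π

u'(x) = 6*sin(3*x) - 25*cos(5*x).
Expand u² and (u')² and integrate term by term on (0, π), using: for integers n ≥ 1, ∫_0^π sin²(nx) dx = ∫_0^π cos²(nx) dx = π/2; for n ≠ n', ∫_0^π sin(nx)sin(n'x) dx = ∫_0^π cos(nx)cos(n'x) dx = 0; and by product-to-sum, ∫_0^π sin(nx)cos(n'x) dx = ½∫_0^π [sin((n+n')x) + sin((n−n')x)] dx, which is 0 when n+n' is even and 2n/(n²−n'²) when n+n' is odd (it need not vanish on (0, π)).
  u² squared terms: (-5)²·∫sin(5x)² dx = 25·π/2 = 25*π/2;  (-2)²·∫cos(3x)² dx = 4·π/2 = 2*π.
  u² cross terms: 2·(-5)·(-2)·∫sin(5x)·cos(3x) dx = 20·(0) = 0.
  So ∫_0^π u² dx = 25*π/2 + 2*π + 0 = 29*π/2.
  (u')² squared terms: (-25)²·∫cos(5x)² dx = 625·π/2 = 625*π/2;  (6)²·∫sin(3x)² dx = 36·π/2 = 18*π.
  (u')² cross terms: 2·(-25)·(6)·∫cos(5x)·sin(3x) dx = -300·(0) = 0.
  So ∫_0^π (u')² dx = 625*π/2 + 18*π + 0 = 661*π/2.
||u||_{H^1}^2 = (29*π/2) + (661*π/2) = 345*π.


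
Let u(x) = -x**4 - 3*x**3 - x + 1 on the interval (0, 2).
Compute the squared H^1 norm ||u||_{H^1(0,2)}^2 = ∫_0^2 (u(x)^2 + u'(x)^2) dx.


||u||_{H^1}^2 = 132176/63

The H^1 norm (squared) on an interval (0, L) is
  ||u||_{H^1}^2 = ∫_0^L u(x)^2 dx + ∫_0^L u'(x)^2 dx.
Compute u'(x) = -4*x**3 - 9*x**2 - 1.
Then u(x)^2 = x**8 + 6*x**7 + 9*x**6 + 2*x**5 + 4*x**4 - 6*x**3 + x**2 - 2*x + 1 and u'(x)^2 = 16*x**6 + 72*x**5 + 81*x**4 + 8*x**3 + 18*x**2 + 1.
Integrate each monomial from 0 to 2 using ∫_0^2 c·x^n dx = c·2^(n+1)/(n+1):
  ∫_0^2 u(x)^2 dx = ∫_0^2 (x^8 + 6*x^7 + 9*x^6 + 2*x^5 + 4*x^4 - 6*x^3 + x^2 - 2*x + 1) dx. Term by term:
    ∫_0^2 x^8 dx = 512/9;  ∫_0^2 6*x^7 dx = 192;  ∫_0^2 9*x^6 dx = 1152/7;
    ∫_0^2 2*x^5 dx = 64/3;  ∫_0^2 4*x^4 dx = 128/5;  ∫_0^2 -6*x^3 dx = -24;
    ∫_0^2 x^2 dx = 8/3;  ∫_0^2 -2*x dx = -4;  ∫_0^2 1 dx = 2.
  Sum: 512/9 + 192 + 1152/7 + 64/3 + 128/5 − 24 + 8/3 − 4 + 2 = 137674/315.
  ∫_0^2 u'(x)^2 dx = ∫_0^2 (16*x^6 + 72*x^5 + 81*x^4 + 8*x^3 + 18*x^2 + 1) dx. Term by term:
    ∫_0^2 16*x^6 dx = 2048/7;  ∫_0^2 72*x^5 dx = 768;  ∫_0^2 81*x^4 dx = 2592/5;
    ∫_0^2 8*x^3 dx = 32;  ∫_0^2 18*x^2 dx = 48;  ∫_0^2 1 dx = 2.
  Sum: 2048/7 + 768 + 2592/5 + 32 + 48 + 2 = 58134/35.
Adding: ||u||_{H^1}^2 = 137674/315 + 58134/35 = 132176/63.


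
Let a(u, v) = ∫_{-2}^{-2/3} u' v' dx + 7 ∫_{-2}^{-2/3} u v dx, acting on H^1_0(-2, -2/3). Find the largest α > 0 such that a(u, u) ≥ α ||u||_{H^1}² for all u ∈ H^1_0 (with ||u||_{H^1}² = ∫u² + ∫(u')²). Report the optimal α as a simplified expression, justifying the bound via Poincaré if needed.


α = 1

Coercivity of a(·,·) on H^1_0(-2, -2/3) means a(u, u) ≥ α ||u||_{H^1}² for every u ∈ H^1_0.
The interval has length L = 4/3, and Poincaré/coercivity depend only on L. Here a(u, u) = ∫(u')² + (7)·∫u².
Here c = 7 ≥ 1, so a(u,u) = ∫(u')² + c∫u² ≥ ∫(u')² + ∫u² = ||u||_{H^1}², i.e. α = 1 works. No larger α is possible: a(u,u) ≥ α||u||_{H^1}² means (1−α)∫(u')² ≥ (α−c)∫u², and for the modes u_n = sin(nπ(x−x₀)/L) (x₀ the left endpoint) one has ∫u_n²/∫(u_n')² = (L/(nπ))² → 0, so a(u_n,u_n)/||u_n||_{H^1}² → 1. Hence the optimal constant is α = 1.
Therefore α = 1.


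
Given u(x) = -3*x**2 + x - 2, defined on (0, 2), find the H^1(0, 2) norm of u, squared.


||u||_{H^1}^2 = 2134/15

The H^1 norm (squared) on an interval (0, L) is
  ||u||_{H^1}^2 = ∫_0^L u(x)^2 dx + ∫_0^L u'(x)^2 dx.
Compute u'(x) = 1 - 6*x.
Then u(x)^2 = 9*x**4 - 6*x**3 + 13*x**2 - 4*x + 4 and u'(x)^2 = 36*x**2 - 12*x + 1.
Integrate each monomial from 0 to 2 using ∫_0^2 c·x^n dx = c·2^(n+1)/(n+1):
  ∫_0^2 u(x)^2 dx = ∫_0^2 (9*x^4 - 6*x^3 + 13*x^2 - 4*x + 4) dx. Term by term:
    ∫_0^2 9*x^4 dx = 288/5;  ∫_0^2 -6*x^3 dx = -24;  ∫_0^2 13*x^2 dx = 104/3;
    ∫_0^2 -4*x dx = -8;  ∫_0^2 4 dx = 8.
  Sum: 288/5 − 24 + 104/3 − 8 + 8 = 1024/15.
  ∫_0^2 u'(x)^2 dx = ∫_0^2 (36*x^2 - 12*x + 1) dx. Term by term:
    ∫_0^2 36*x^2 dx = 96;  ∫_0^2 -12*x dx = -24;  ∫_0^2 1 dx = 2.
  Sum: 96 − 24 + 2 = 74.
Adding: ||u||_{H^1}^2 = 1024/15 + 74 = 2134/15.
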